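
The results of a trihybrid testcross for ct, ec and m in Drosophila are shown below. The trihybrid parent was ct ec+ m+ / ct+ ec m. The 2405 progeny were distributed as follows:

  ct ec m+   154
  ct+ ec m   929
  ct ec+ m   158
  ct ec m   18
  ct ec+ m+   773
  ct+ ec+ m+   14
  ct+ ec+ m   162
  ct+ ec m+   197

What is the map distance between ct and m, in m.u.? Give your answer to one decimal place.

The two rarest classes, ct+ ec+ m+ and ct ec m, are the double crossovers. Comparing them with the parentals, only the ct allele has switched, so ct is the middle locus and the order is m – ct – ec.
Crossovers in the m–ct interval produce the single-crossover classes ct ec+ m and ct+ ec m+ (158 + 197 = 355) plus the double crossovers (32).
RF(m–ct) = (355 + 32) / 2405 = 387/2405 = 0.1609 → 16.1 m.u.

16.1 m.u.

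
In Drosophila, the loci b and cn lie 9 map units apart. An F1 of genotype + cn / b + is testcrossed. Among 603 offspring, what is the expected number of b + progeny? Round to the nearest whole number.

A map distance of 9 map units corresponds to a recombination frequency of 0.090.
The F1 is + cn / b +, so b + is a parental gamete class with expected frequency (1 − r)/2 = 0.910/2 = 0.4550.
Expected number = 0.4550 × 603 = 274.37 ≈ 274.

274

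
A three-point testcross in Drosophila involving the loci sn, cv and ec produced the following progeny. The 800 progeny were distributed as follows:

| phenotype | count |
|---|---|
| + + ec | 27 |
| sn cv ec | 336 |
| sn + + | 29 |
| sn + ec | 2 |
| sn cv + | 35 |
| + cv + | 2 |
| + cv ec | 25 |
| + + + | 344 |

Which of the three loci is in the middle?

The two most frequent reciprocal classes, sn cv ec and + + +, are the parental types, so the F1 was sn cv ec / + + +.
The two rarest classes, sn + ec and + cv +, are the double crossovers. Comparing them with the parentals, only the cv allele has switched, so cv is the middle locus and the order is ec – cv – sn.

cv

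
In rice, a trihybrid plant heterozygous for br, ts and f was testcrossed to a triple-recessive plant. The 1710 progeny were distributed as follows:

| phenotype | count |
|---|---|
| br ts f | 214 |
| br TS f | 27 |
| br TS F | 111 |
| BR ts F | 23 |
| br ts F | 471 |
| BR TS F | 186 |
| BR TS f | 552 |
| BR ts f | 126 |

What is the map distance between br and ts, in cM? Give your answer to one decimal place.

16.8 cM

The two most frequent reciprocal classes, BR TS f and br ts F, are the parental types, so the F1 was BR TS f / br ts F.
The two rarest classes, br TS f and BR ts F, are the double crossovers. Comparing them with the parentals, only the br allele has switched, so br is the middle locus and the order is f – br – ts.
Crossovers in the br–ts interval produce the single-crossover classes BR ts f and br TS F (126 + 111 = 237) plus the double crossovers (50).
RF(br–ts) = (237 + 50) / 1710 = 287/1710 = 0.1678 → 16.8 cM.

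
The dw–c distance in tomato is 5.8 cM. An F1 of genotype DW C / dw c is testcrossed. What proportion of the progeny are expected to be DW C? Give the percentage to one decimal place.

47.1%

A map distance of 5.8 cM corresponds to a recombination frequency of 0.058.
The F1 is DW C / dw c, so DW C is a parental gamete class with expected frequency (1 − r)/2 = 0.942/2 = 0.4710.
That is 0.4710 = 47.1% of the progeny.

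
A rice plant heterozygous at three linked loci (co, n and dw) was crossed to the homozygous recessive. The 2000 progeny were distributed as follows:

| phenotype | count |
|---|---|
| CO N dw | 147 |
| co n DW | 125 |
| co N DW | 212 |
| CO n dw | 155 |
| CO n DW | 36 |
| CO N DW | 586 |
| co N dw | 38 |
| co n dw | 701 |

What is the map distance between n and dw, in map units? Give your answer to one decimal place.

17.3 map units

The two most frequent reciprocal classes, CO N DW and co n dw, are the parental types, so the F1 was CO N DW / co n dw.
The two rarest classes, CO n DW and co N dw, are the double crossovers. Comparing them with the parentals, only the n allele has switched, so n is the middle locus and the order is co – n – dw.
Crossovers in the n–dw interval produce the single-crossover classes CO N dw and co n DW (147 + 125 = 272) plus the double crossovers (74).
RF(n–dw) = (272 + 74) / 2000 = 346/2000 = 0.1730 → 17.3 map units.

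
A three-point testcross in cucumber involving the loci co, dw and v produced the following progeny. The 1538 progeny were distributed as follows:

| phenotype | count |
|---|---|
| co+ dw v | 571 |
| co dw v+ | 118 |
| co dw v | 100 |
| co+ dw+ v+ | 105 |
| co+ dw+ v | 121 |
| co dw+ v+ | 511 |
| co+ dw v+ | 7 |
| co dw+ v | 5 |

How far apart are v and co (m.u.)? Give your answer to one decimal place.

The two most frequent reciprocal classes, co dw+ v+ and co+ dw v, are the parental types, so the F1 was co dw+ v+ / co+ dw v.
The two rarest classes, co dw+ v and co+ dw v+, are the double crossovers. Comparing them with the parentals, only the v allele has switched, so v is the middle locus and the order is dw – v – co.
Crossovers in the v–co interval produce the single-crossover classes co+ dw+ v+ and co dw v (105 + 100 = 205) plus the double crossovers (12).
RF(v–co) = (205 + 12) / 1538 = 217/1538 = 0.1411 → 14.1 m.u.

14.1 m.u.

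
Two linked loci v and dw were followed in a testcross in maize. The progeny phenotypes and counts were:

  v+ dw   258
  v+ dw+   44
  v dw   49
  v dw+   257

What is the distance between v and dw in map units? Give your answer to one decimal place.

The two most frequent classes, v+ dw (258) and v dw+ (257), are the parental types, so the F1 was v+ dw / v dw+.
The recombinant classes are v+ dw+ and v dw: 44 + 49 = 93.
Recombination frequency = 93/608 = 0.1530 ≈ 15.3%, i.e. 15.3 map units.

15.3 map units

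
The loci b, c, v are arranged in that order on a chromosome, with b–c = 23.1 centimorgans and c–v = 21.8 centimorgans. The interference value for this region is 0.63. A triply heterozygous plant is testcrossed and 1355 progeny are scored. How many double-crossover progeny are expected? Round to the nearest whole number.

Map distances give recombination frequencies of 0.231 and 0.218 for the two intervals.
With interference 0.63 (so coincidence = 0.37), expected double-crossover frequency = 0.231 × 0.218 × 0.37 = 0.01863.
Expected number = 0.01863 × 1355 = 25.25 ≈ 25.

25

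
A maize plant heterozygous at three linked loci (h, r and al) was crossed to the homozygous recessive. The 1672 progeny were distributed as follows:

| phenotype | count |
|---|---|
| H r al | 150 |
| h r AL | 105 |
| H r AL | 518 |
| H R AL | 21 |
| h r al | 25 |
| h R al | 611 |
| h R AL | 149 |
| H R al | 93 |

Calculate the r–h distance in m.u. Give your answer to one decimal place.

The two most frequent reciprocal classes, H r AL and h R al, are the parental types, so the F1 was H r AL / h R al.
The two rarest classes, H R AL and h r al, are the double crossovers. Comparing them with the parentals, only the r allele has switched, so r is the middle locus and the order is al – r – h.
Crossovers in the r–h interval produce the single-crossover classes h r AL and H R al (105 + 93 = 198) plus the double crossovers (46).
RF(r–h) = (198 + 46) / 1672 = 244/1672 = 0.1459 → 14.6 m.u.

14.6 m.u.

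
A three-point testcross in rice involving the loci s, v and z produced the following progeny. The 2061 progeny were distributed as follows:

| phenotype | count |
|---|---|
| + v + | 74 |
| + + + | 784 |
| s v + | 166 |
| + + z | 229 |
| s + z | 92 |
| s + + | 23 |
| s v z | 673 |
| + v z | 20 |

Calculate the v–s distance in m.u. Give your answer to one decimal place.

The two most frequent reciprocal classes, + + + and s v z, are the parental types, so the F1 was + + + / s v z.
The two rarest classes, s + + and + v z, are the double crossovers. Comparing them with the parentals, only the s allele has switched, so s is the middle locus and the order is v – s – z.
Crossovers in the v–s interval produce the single-crossover classes + v + and s + z (74 + 92 = 166) plus the double crossovers (43).
RF(v–s) = (166 + 43) / 2061 = 209/2061 = 0.1014 → 10.1 m.u.

10.1 m.u.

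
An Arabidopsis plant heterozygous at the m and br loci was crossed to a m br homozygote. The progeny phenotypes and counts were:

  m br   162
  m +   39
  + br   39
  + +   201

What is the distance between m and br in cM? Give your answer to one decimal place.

17.7 cM

The two most frequent classes, + + (201) and m br (162), are the parental types, so the F1 was + + / m br.
The recombinant classes are + br and m +: 39 + 39 = 78.
Recombination frequency = 78/441 = 0.1769 ≈ 17.7%, i.e. 17.7 cM.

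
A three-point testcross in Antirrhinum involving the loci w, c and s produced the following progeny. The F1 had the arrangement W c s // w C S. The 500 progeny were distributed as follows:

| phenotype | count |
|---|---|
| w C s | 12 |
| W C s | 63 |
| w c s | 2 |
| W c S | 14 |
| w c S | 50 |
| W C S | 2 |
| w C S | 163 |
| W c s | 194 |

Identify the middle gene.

The two rarest classes, w c s and W C S, are the double crossovers. Comparing them with the parentals, only the w allele has switched, so w is the middle locus and the order is c – w – s.

w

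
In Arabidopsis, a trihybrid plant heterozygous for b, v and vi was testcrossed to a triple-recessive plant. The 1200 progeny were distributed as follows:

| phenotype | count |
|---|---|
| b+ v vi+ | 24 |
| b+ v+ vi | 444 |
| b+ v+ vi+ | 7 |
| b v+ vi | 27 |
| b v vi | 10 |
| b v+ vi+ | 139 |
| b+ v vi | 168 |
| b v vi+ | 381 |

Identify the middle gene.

vi

The two most frequent reciprocal classes, b+ v+ vi and b v vi+, are the parental types, so the F1 was b+ v+ vi / b v vi+.
The two rarest classes, b+ v+ vi+ and b v vi, are the double crossovers. Comparing them with the parentals, only the vi allele has switched, so vi is the middle locus and the order is v – vi – b.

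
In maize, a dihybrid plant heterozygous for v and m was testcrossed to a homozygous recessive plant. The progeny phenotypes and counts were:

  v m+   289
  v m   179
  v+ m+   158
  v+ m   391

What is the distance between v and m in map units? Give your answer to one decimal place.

33.1 map units

The two most frequent classes, v+ m (391) and v m+ (289), are the parental types, so the F1 was v+ m / v m+.
The recombinant classes are v+ m+ and v m: 158 + 179 = 337.
Recombination frequency = 337/1017 = 0.3314 ≈ 33.1%, i.e. 33.1 map units.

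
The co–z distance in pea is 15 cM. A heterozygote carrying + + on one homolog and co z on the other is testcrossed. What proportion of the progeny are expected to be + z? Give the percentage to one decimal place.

7.5%

A map distance of 15 cM corresponds to a recombination frequency of 0.150.
The F1 is + + / co z, so + z is a recombinant gamete class with expected frequency r/2 = 0.150/2 = 0.0750.
That is 0.0750 = 7.5% of the progeny.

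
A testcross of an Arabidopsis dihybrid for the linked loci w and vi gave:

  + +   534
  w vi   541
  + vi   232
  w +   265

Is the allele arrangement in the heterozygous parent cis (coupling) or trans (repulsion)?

cis

The two most frequent classes are + + (534) and w vi (541); these are the parental (non-recombinant) types.
So the F1 carried + + on one chromosome and w vi on the other — the recessive alleles are on the same chromosome (cis / coupling).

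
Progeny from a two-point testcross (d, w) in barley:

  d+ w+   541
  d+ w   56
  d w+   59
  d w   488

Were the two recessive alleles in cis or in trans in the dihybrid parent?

cis

The two most frequent classes are d+ w+ (541) and d w (488); these are the parental (non-recombinant) types.
So the F1 carried d+ w+ on one chromosome and d w on the other — the recessive alleles are on the same chromosome (cis / coupling).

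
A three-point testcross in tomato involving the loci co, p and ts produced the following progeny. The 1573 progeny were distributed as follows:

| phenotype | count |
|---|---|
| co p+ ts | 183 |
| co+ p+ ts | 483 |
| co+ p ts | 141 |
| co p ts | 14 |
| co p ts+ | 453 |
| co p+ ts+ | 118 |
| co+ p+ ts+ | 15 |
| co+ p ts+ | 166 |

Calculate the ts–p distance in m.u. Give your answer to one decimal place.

The two most frequent reciprocal classes, co p ts+ and co+ p+ ts, are the parental types, so the F1 was co p ts+ / co+ p+ ts.
The two rarest classes, co p ts and co+ p+ ts+, are the double crossovers. Comparing them with the parentals, only the ts allele has switched, so ts is the middle locus and the order is p – ts – co.
Crossovers in the p–ts interval produce the single-crossover classes co p+ ts+ and co+ p ts (118 + 141 = 259) plus the double crossovers (29).
RF(p–ts) = (259 + 29) / 1573 = 288/1573 = 0.1831 → 18.3 m.u.

18.3 m.u.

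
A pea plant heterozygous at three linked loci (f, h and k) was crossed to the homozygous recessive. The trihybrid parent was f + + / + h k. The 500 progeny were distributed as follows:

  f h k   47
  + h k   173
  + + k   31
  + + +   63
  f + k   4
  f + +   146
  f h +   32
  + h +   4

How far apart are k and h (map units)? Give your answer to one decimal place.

14.2 map units

The two rarest classes, f + k and + h +, are the double crossovers. Comparing them with the parentals, only the k allele has switched, so k is the middle locus and the order is f – k – h.
Crossovers in the k–h interval produce the single-crossover classes f h + and + + k (32 + 31 = 63) plus the double crossovers (8).
RF(k–h) = (63 + 8) / 500 = 71/500 = 0.1420 → 14.2 map units.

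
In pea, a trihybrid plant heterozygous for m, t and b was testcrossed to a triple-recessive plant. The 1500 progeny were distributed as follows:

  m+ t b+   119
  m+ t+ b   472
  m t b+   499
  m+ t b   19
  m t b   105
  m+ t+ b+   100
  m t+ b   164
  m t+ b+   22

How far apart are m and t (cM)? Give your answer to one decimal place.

21.6 cM

The two most frequent reciprocal classes, m+ t+ b and m t b+, are the parental types, so the F1 was m+ t+ b / m t b+.
The two rarest classes, m+ t b and m t+ b+, are the double crossovers. Comparing them with the parentals, only the t allele has switched, so t is the middle locus and the order is b – t – m.
Crossovers in the t–m interval produce the single-crossover classes m t+ b and m+ t b+ (164 + 119 = 283) plus the double crossovers (41).
RF(t–m) = (283 + 41) / 1500 = 324/1500 = 0.2160 → 21.6 cM.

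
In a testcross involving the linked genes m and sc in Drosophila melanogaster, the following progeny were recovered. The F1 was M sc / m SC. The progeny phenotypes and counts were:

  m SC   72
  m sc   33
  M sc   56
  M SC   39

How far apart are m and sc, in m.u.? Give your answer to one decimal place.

36.0 m.u.

The recombinant classes are M SC and m sc: 39 + 33 = 72.
Recombination frequency = 72/200 = 0.3600 ≈ 36.0%, i.e. 36.0 m.u.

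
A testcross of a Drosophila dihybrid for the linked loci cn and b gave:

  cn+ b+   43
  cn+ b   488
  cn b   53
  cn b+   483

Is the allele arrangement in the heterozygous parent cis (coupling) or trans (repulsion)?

trans

The two most frequent classes are cn+ b (488) and cn b+ (483); these are the parental (non-recombinant) types.
So the F1 carried cn+ b on one chromosome and cn b+ on the other — the recessive alleles are on opposite chromosomes (trans / repulsion).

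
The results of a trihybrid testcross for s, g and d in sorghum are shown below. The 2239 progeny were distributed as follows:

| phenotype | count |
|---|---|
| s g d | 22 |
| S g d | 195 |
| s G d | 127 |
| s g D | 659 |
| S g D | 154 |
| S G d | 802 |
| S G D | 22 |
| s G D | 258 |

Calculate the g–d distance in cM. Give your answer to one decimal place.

22.2 cM

The two most frequent reciprocal classes, S G d and s g D, are the parental types, so the F1 was S G d / s g D.
The two rarest classes, S G D and s g d, are the double crossovers. Comparing them with the parentals, only the d allele has switched, so d is the middle locus and the order is s – d – g.
Crossovers in the d–g interval produce the single-crossover classes S g d and s G D (195 + 258 = 453) plus the double crossovers (44).
RF(d–g) = (453 + 44) / 2239 = 497/2239 = 0.2220 → 22.2 cM.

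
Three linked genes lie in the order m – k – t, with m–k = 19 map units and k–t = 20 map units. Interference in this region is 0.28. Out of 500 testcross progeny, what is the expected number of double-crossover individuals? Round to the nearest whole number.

14

Map distances give recombination frequencies of 0.190 and 0.200 for the two intervals.
With interference 0.28 (so coincidence = 0.72), expected double-crossover frequency = 0.190 × 0.200 × 0.72 = 0.02736.
Expected number = 0.02736 × 500 = 13.68 ≈ 14.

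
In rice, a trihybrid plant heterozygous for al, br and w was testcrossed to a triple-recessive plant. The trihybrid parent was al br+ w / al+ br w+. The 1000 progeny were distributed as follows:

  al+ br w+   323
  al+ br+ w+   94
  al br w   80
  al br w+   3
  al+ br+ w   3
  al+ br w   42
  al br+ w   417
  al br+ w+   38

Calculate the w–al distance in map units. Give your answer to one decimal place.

The two rarest classes, al+ br+ w and al br w+, are the double crossovers. Comparing them with the parentals, only the al allele has switched, so al is the middle locus and the order is br – al – w.
Crossovers in the al–w interval produce the single-crossover classes al br+ w+ and al+ br w (38 + 42 = 80) plus the double crossovers (6).
RF(al–w) = (80 + 6) / 1000 = 86/1000 = 0.0860 → 8.6 map units.

8.6 map units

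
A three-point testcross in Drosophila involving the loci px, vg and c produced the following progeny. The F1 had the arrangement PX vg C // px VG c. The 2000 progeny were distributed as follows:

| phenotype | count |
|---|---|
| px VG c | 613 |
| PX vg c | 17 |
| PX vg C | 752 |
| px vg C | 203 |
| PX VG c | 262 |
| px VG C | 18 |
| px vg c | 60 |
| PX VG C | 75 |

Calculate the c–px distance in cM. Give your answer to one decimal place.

The two rarest classes, PX vg c and px VG C, are the double crossovers. Comparing them with the parentals, only the c allele has switched, so c is the middle locus and the order is vg – c – px.
Crossovers in the c–px interval produce the single-crossover classes px vg C and PX VG c (203 + 262 = 465) plus the double crossovers (35).
RF(c–px) = (465 + 35) / 2000 = 500/2000 = 0.2500 → 25.0 cM.

25.0 cM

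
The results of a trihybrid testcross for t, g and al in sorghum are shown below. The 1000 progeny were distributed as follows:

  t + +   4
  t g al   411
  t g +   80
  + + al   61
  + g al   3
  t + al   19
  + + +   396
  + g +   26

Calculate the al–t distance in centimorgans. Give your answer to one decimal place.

14.8 centimorgans

The two most frequent reciprocal classes, + + + and t g al, are the parental types, so the F1 was + + + / t g al.
The two rarest classes, t + + and + g al, are the double crossovers. Comparing them with the parentals, only the t allele has switched, so t is the middle locus and the order is al – t – g.
Crossovers in the al–t interval produce the single-crossover classes + + al and t g + (61 + 80 = 141) plus the double crossovers (7).
RF(al–t) = (141 + 7) / 1000 = 148/1000 = 0.1480 → 14.8 centimorgans.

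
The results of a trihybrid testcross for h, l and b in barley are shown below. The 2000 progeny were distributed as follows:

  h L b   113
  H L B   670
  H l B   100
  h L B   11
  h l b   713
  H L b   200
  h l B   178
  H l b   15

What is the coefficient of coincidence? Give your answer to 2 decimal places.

The two most frequent reciprocal classes, h l b and H L B, are the parental types, so the F1 was h l b / H L B.
The two rarest classes, H l b and h L B, are the double crossovers. Comparing them with the parentals, only the h allele has switched, so h is the middle locus and the order is b – h – l.
b–h: (378 + 26)/2000 = 0.2020; h–l: (213 + 26)/2000 = 0.1195.
Expected DCO frequency = 0.2020 × 0.1195 ≈ 0.02414; observed = 26/2000 ≈ 0.01300.
Coefficient of coincidence = 0.01300/0.02414 ≈ 0.54.

0.54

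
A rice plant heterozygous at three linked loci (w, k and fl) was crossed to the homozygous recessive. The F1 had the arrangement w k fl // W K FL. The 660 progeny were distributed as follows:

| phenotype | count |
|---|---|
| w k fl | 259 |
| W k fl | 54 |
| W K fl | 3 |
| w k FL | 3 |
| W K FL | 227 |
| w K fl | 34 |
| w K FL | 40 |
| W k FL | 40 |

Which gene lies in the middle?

fl

The two rarest classes, w k FL and W K fl, are the double crossovers. Comparing them with the parentals, only the fl allele has switched, so fl is the middle locus and the order is w – fl – k.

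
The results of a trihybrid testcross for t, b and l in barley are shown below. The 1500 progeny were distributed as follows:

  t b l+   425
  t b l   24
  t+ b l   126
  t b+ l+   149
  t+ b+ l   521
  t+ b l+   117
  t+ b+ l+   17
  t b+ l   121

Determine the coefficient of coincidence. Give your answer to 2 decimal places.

The two most frequent reciprocal classes, t b l+ and t+ b+ l, are the parental types, so the F1 was t b l+ / t+ b+ l.
The two rarest classes, t b l and t+ b+ l+, are the double crossovers. Comparing them with the parentals, only the l allele has switched, so l is the middle locus and the order is t – l – b.
t–l: (238 + 41)/1500 = 0.1860; l–b: (275 + 41)/1500 = 0.2107.
Expected DCO frequency = 0.1860 × 0.2107 ≈ 0.03919; observed = 41/1500 ≈ 0.02733.
Coefficient of coincidence = 0.02733/0.03919 ≈ 0.70.

0.70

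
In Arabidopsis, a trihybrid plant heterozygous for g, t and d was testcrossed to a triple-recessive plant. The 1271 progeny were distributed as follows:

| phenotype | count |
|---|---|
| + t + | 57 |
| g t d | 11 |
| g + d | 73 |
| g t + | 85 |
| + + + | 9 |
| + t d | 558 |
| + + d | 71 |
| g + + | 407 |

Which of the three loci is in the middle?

The two most frequent reciprocal classes, g + + and + t d, are the parental types, so the F1 was g + + / + t d.
The two rarest classes, + + + and g t d, are the double crossovers. Comparing them with the parentals, only the g allele has switched, so g is the middle locus and the order is t – g – d.

g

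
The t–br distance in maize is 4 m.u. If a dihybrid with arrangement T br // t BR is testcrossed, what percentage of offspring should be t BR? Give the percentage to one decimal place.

48.0%

A map distance of 4 m.u. corresponds to a recombination frequency of 0.040.
The F1 is T br / t BR, so t BR is a parental gamete class with expected frequency (1 − r)/2 = 0.960/2 = 0.4800.
That is 0.4800 = 48.0% of the progeny.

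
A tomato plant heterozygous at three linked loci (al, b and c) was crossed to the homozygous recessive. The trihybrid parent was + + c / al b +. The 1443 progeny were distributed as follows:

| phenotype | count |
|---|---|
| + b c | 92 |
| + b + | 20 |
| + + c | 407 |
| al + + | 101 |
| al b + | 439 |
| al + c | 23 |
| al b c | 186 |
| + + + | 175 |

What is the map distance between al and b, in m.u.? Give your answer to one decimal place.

The two rarest classes, al + c and + b +, are the double crossovers. Comparing them with the parentals, only the al allele has switched, so al is the middle locus and the order is b – al – c.
Crossovers in the b–al interval produce the single-crossover classes + b c and al + + (92 + 101 = 193) plus the double crossovers (43).
RF(b–al) = (193 + 43) / 1443 = 236/1443 = 0.1635 → 16.4 m.u.

16.4 m.u.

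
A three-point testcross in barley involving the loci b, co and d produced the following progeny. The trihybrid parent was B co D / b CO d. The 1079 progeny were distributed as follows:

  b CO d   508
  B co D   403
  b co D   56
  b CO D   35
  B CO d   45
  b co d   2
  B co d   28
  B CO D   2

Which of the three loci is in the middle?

The two rarest classes, B CO D and b co d, are the double crossovers. Comparing them with the parentals, only the co allele has switched, so co is the middle locus and the order is d – co – b.

co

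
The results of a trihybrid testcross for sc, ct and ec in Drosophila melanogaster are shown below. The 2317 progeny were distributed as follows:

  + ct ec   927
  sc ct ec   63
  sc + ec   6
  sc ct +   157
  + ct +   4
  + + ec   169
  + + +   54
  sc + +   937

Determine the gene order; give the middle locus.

ec

The two most frequent reciprocal classes, + ct ec and sc + +, are the parental types, so the F1 was + ct ec / sc + +.
The two rarest classes, + ct + and sc + ec, are the double crossovers. Comparing them with the parentals, only the ec allele has switched, so ec is the middle locus and the order is ct – ec – sc.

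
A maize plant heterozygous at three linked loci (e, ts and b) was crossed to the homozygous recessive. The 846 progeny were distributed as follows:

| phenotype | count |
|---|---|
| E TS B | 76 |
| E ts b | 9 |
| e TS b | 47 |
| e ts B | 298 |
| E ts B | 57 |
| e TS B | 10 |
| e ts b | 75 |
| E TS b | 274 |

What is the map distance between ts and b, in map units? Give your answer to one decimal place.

20.1 map units

The two most frequent reciprocal classes, E TS b and e ts B, are the parental types, so the F1 was E TS b / e ts B.
The two rarest classes, E ts b and e TS B, are the double crossovers. Comparing them with the parentals, only the ts allele has switched, so ts is the middle locus and the order is e – ts – b.
Crossovers in the ts–b interval produce the single-crossover classes E TS B and e ts b (76 + 75 = 151) plus the double crossovers (19).
RF(ts–b) = (151 + 19) / 846 = 170/846 = 0.2009 → 20.1 map units.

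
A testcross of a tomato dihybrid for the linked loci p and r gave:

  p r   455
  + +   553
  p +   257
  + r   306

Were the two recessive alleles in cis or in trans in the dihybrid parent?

cis

The two most frequent classes are + + (553) and p r (455); these are the parental (non-recombinant) types.
So the F1 carried + + on one chromosome and p r on the other — the recessive alleles are on the same chromosome (cis / coupling).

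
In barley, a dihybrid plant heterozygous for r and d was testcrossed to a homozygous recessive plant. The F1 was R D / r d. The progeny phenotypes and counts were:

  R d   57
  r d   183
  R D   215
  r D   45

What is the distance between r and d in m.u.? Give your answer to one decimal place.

The recombinant classes are R d and r D: 57 + 45 = 102.
Recombination frequency = 102/500 = 0.2040 ≈ 20.4%, i.e. 20.4 m.u.

20.4 m.u.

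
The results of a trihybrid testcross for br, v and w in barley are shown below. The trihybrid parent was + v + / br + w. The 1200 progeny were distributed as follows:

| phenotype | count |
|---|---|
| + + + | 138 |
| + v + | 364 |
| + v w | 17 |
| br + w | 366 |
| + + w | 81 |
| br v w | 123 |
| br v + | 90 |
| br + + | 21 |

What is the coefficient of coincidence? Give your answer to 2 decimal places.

0.73

The two rarest classes, + v w and br + +, are the double crossovers. Comparing them with the parentals, only the w allele has switched, so w is the middle locus and the order is br – w – v.
br–w: (171 + 38)/1200 = 0.1742; w–v: (261 + 38)/1200 = 0.2492.
Expected DCO frequency = 0.1742 × 0.2492 ≈ 0.04341; observed = 38/1200 ≈ 0.03167.
Coefficient of coincidence = 0.03167/0.04341 ≈ 0.73.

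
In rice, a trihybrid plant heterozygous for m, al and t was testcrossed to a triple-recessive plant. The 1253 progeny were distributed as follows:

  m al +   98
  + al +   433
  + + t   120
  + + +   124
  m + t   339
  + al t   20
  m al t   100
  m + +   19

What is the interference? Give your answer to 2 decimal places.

0.28

The two most frequent reciprocal classes, + al + and m + t, are the parental types, so the F1 was + al + / m + t.
The two rarest classes, + al t and m + +, are the double crossovers. Comparing them with the parentals, only the t allele has switched, so t is the middle locus and the order is al – t – m.
al–t: (224 + 39)/1253 = 0.2099; t–m: (218 + 39)/1253 = 0.2051.
Expected DCO frequency = 0.2099 × 0.2051 ≈ 0.04305; observed = 39/1253 ≈ 0.03113.
Coefficient of coincidence = 0.03113/0.04305 ≈ 0.72; interference = 1 − 0.72 = 0.28.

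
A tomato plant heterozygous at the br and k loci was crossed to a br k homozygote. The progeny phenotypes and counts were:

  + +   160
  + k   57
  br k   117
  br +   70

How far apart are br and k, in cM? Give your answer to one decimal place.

31.4 cM

The two most frequent classes, + + (160) and br k (117), are the parental types, so the F1 was + + / br k.
The recombinant classes are + k and br +: 57 + 70 = 127.
Recombination frequency = 127/404 = 0.3144 ≈ 31.4%, i.e. 31.4 cM.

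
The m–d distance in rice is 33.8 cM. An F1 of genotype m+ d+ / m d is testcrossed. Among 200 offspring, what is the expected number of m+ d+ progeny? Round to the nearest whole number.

A map distance of 33.8 cM corresponds to a recombination frequency of 0.338.
The F1 is m+ d+ / m d, so m+ d+ is a parental gamete class with expected frequency (1 − r)/2 = 0.662/2 = 0.3310.
Expected number = 0.3310 × 200 = 66.20 ≈ 66.

66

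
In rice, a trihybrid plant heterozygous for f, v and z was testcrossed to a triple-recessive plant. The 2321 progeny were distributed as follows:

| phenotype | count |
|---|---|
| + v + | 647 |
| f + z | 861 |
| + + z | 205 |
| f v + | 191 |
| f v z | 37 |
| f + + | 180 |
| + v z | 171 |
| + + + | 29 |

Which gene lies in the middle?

The two most frequent reciprocal classes, f + z and + v +, are the parental types, so the F1 was f + z / + v +.
The two rarest classes, f v z and + + +, are the double crossovers. Comparing them with the parentals, only the v allele has switched, so v is the middle locus and the order is z – v – f.

v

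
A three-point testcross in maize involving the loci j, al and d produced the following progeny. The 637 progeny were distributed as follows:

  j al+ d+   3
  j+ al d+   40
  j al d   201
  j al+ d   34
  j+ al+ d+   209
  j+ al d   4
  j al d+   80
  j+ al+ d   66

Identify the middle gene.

j

The two most frequent reciprocal classes, j+ al+ d+ and j al d, are the parental types, so the F1 was j+ al+ d+ / j al d.
The two rarest classes, j al+ d+ and j+ al d, are the double crossovers. Comparing them with the parentals, only the j allele has switched, so j is the middle locus and the order is al – j – d.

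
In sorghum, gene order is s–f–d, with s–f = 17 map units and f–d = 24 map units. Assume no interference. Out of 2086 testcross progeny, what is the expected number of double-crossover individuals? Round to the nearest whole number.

85

Map distances give recombination frequencies of 0.170 and 0.240 for the two intervals.
With no interference, expected double-crossover frequency = 0.170 × 0.240 = 0.04080.
Expected number = 0.04080 × 2086 = 85.11 ≈ 85.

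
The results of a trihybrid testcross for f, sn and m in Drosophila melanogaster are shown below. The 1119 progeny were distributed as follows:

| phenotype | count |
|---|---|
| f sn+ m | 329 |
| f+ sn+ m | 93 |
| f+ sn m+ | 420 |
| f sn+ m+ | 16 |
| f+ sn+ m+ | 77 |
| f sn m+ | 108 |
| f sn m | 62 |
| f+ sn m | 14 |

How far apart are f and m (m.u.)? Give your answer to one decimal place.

The two most frequent reciprocal classes, f+ sn m+ and f sn+ m, are the parental types, so the F1 was f+ sn m+ / f sn+ m.
The two rarest classes, f+ sn m and f sn+ m+, are the double crossovers. Comparing them with the parentals, only the m allele has switched, so m is the middle locus and the order is sn – m – f.
Crossovers in the m–f interval produce the single-crossover classes f sn m+ and f+ sn+ m (108 + 93 = 201) plus the double crossovers (30).
RF(m–f) = (201 + 30) / 1119 = 231/1119 = 0.2064 → 20.6 m.u.

20.6 m.u.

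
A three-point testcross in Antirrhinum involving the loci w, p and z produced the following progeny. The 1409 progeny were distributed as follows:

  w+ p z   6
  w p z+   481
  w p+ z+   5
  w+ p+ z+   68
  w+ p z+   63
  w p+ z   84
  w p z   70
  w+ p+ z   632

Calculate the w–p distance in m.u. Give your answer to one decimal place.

The two most frequent reciprocal classes, w+ p+ z and w p z+, are the parental types, so the F1 was w+ p+ z / w p z+.
The two rarest classes, w+ p z and w p+ z+, are the double crossovers. Comparing them with the parentals, only the p allele has switched, so p is the middle locus and the order is w – p – z.
Crossovers in the w–p interval produce the single-crossover classes w p+ z and w+ p z+ (84 + 63 = 147) plus the double crossovers (11).
RF(w–p) = (147 + 11) / 1409 = 158/1409 = 0.1121 → 11.2 m.u.

11.2 m.u.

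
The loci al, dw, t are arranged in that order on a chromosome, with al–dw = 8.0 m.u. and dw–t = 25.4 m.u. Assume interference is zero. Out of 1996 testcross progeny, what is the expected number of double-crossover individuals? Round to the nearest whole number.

41

Map distances give recombination frequencies of 0.080 and 0.254 for the two intervals.
With no interference, expected double-crossover frequency = 0.080 × 0.254 = 0.02032.
Expected number = 0.02032 × 1996 = 40.56 ≈ 41.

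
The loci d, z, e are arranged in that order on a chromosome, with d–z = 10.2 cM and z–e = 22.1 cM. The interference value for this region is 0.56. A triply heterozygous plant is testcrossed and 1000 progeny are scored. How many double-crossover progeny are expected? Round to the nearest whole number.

Map distances give recombination frequencies of 0.102 and 0.221 for the two intervals.
With interference 0.56 (so coincidence = 0.44), expected double-crossover frequency = 0.102 × 0.221 × 0.44 = 0.00992.
Expected number = 0.00992 × 1000 = 9.92 ≈ 10.

10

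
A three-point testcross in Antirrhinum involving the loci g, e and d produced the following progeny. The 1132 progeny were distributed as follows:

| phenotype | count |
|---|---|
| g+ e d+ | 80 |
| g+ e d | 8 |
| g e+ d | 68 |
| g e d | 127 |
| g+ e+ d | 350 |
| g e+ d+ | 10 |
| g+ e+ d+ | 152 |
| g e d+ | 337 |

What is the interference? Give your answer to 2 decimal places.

0.59

The two most frequent reciprocal classes, g+ e+ d and g e d+, are the parental types, so the F1 was g+ e+ d / g e d+.
The two rarest classes, g+ e d and g e+ d+, are the double crossovers. Comparing them with the parentals, only the e allele has switched, so e is the middle locus and the order is g – e – d.
g–e: (148 + 18)/1132 = 0.1466; e–d: (279 + 18)/1132 = 0.2624.
Expected DCO frequency = 0.1466 × 0.2624 ≈ 0.03847; observed = 18/1132 ≈ 0.01590.
Coefficient of coincidence = 0.01590/0.03847 ≈ 0.41; interference = 1 − 0.41 = 0.59.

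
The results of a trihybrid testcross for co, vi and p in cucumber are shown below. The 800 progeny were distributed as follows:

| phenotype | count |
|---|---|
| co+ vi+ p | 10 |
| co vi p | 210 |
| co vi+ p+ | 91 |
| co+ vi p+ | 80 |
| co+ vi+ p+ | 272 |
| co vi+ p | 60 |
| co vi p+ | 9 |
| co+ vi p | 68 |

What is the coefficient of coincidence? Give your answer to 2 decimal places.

The two most frequent reciprocal classes, co vi p and co+ vi+ p+, are the parental types, so the F1 was co vi p / co+ vi+ p+.
The two rarest classes, co vi p+ and co+ vi+ p, are the double crossovers. Comparing them with the parentals, only the p allele has switched, so p is the middle locus and the order is vi – p – co.
vi–p: (140 + 19)/800 = 0.1988; p–co: (159 + 19)/800 = 0.2225.
Expected DCO frequency = 0.1988 × 0.2225 ≈ 0.04423; observed = 19/800 ≈ 0.02375.
Coefficient of coincidence = 0.02375/0.04423 ≈ 0.54.

0.54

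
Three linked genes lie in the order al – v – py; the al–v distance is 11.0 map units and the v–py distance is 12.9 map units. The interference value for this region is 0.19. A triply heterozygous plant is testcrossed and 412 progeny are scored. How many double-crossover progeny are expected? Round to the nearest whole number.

Map distances give recombination frequencies of 0.110 and 0.129 for the two intervals.
With interference 0.19 (so coincidence = 0.81), expected double-crossover frequency = 0.110 × 0.129 × 0.81 = 0.01149.
Expected number = 0.01149 × 412 = 4.74 ≈ 5.

5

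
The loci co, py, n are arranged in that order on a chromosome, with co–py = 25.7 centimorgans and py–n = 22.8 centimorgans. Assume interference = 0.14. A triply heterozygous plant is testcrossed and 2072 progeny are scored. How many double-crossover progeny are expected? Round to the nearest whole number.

Map distances give recombination frequencies of 0.257 and 0.228 for the two intervals.
With interference 0.14 (so coincidence = 0.86), expected double-crossover frequency = 0.257 × 0.228 × 0.86 = 0.05039.
Expected number = 0.05039 × 2072 = 104.41 ≈ 104.

104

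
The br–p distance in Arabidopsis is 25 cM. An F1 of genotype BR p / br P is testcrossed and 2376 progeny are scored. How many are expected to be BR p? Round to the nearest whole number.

891

A map distance of 25 cM corresponds to a recombination frequency of 0.250.
The F1 is BR p / br P, so BR p is a parental gamete class with expected frequency (1 − r)/2 = 0.750/2 = 0.3750.
Expected number = 0.3750 × 2376 = 891.00 ≈ 891.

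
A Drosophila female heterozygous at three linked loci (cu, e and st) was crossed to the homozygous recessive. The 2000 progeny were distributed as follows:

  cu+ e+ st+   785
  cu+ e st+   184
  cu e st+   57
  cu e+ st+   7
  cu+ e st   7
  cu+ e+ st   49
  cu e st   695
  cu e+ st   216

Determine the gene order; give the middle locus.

The two most frequent reciprocal classes, cu+ e+ st+ and cu e st, are the parental types, so the F1 was cu+ e+ st+ / cu e st.
The two rarest classes, cu e+ st+ and cu+ e st, are the double crossovers. Comparing them with the parentals, only the cu allele has switched, so cu is the middle locus and the order is st – cu – e.

cu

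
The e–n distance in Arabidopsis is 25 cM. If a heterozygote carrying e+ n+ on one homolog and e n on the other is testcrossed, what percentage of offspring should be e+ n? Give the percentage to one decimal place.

12.5%

A map distance of 25 cM corresponds to a recombination frequency of 0.250.
The F1 is e+ n+ / e n, so e+ n is a recombinant gamete class with expected frequency r/2 = 0.250/2 = 0.1250.
That is 0.1250 = 12.5% of the progeny.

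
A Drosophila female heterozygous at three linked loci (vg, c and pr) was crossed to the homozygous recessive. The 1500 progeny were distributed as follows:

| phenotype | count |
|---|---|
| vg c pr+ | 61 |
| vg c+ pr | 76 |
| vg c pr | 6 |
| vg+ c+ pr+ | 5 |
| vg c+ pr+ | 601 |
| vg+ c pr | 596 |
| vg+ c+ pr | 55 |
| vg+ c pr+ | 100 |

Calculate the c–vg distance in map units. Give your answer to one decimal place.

8.5 map units

The two most frequent reciprocal classes, vg+ c pr and vg c+ pr+, are the parental types, so the F1 was vg+ c pr / vg c+ pr+.
The two rarest classes, vg c pr and vg+ c+ pr+, are the double crossovers. Comparing them with the parentals, only the vg allele has switched, so vg is the middle locus and the order is pr – vg – c.
Crossovers in the vg–c interval produce the single-crossover classes vg+ c+ pr and vg c pr+ (55 + 61 = 116) plus the double crossovers (11).
RF(vg–c) = (116 + 11) / 1500 = 127/1500 = 0.0847 → 8.5 map units.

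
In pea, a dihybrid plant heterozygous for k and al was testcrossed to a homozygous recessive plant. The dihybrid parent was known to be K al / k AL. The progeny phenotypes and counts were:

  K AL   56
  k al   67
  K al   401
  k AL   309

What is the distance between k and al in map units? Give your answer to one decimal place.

The recombinant classes are K AL and k al: 56 + 67 = 123.
Recombination frequency = 123/833 = 0.1477 ≈ 14.8%, i.e. 14.8 map units.

14.8 map units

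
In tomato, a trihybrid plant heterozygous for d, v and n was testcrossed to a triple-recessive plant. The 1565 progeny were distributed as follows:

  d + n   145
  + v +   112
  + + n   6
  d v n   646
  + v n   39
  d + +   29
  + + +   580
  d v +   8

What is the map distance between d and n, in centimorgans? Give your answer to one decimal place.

The two most frequent reciprocal classes, + + + and d v n, are the parental types, so the F1 was + + + / d v n.
The two rarest classes, + + n and d v +, are the double crossovers. Comparing them with the parentals, only the n allele has switched, so n is the middle locus and the order is d – n – v.
Crossovers in the d–n interval produce the single-crossover classes d + + and + v n (29 + 39 = 68) plus the double crossovers (14).
RF(d–n) = (68 + 14) / 1565 = 82/1565 = 0.0524 → 5.2 centimorgans.

5.2 centimorgans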